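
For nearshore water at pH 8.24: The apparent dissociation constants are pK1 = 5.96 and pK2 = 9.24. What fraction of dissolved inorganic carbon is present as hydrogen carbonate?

α₁ = 0.905

α₁ = 1 / (1 + [H⁺]/K1 + K2/[H⁺]) = 1 / (1 + 10^-2.28 + 10^-1.00)
   = 1 / (1 + 0.0052481 + 0.10000) = 1/1.1052 = 0.9048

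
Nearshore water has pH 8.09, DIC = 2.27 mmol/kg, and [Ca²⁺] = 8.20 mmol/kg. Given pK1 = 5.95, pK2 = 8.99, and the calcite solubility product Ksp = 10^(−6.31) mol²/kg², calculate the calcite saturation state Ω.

α₂ = 1 / (1 + [H⁺]/K2 + [H⁺]²/(K1K2)) = 1 / (1 + 10^+0.90 + 10^-1.24)
   = 1 / (1 + 7.9433 + 0.057544) = 1/9.0008 = 0.1111
[CO3²⁻] = α₂ × DIC = 0.1111 × 2.27 = 0.2522 mmol/kg
Ksp = 10^(−6.31) = 4.898×10^-7
Ω = [Ca²⁺][CO3²⁻]/Ksp = (8.20×10^-3)(2.522×10^-4) / 4.898×10^-7 = 4.22

Ω = 4.22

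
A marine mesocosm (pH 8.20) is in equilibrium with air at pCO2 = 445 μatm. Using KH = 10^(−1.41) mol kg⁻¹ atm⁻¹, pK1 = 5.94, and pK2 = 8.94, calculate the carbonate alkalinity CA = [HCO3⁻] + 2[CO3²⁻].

[CO2*] = KH · pCO2 = 10^(−1.41) × 445×10^-6 = 1.731×10^-5 mol/kg
α₀ = 1/(1 + K1/[H⁺] + K1K2/[H⁺]²) = 1/(1 + 10^+2.26 + 10^+1.52) = 0.004628
DIC = [CO2*]/α₀ = 1.731×10^-5 / 0.004628 = 3.741 mmol/kg
CA = (α₁ + 2α₂)·DIC = (0.8421 + 2×0.1532) × 3.741 = 4.30 mmol/kg

CA = 4.30 mmol/kg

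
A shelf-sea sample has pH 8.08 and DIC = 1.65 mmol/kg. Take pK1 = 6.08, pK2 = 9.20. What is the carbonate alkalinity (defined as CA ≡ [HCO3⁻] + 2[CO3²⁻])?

CA = 1.75 mmol/kg

CA = [HCO3⁻] + 2[CO3²⁻] = (α₁ + 2α₂)·DIC
At pH 8.08: [H⁺]/K1 = 10^-2.00 = 0.010000, K2/[H⁺] = 10^-1.12 = 0.075858
α₁ = 1/(1 + 0.010000 + 0.075858) = 1/1.0859 = 0.9209; α₂ = α₁·K2/[H⁺] = 0.06986
α₁ + 2α₂ = 1.0607
CA = 1.0607 × 1.65 = 1.75 mmol/kg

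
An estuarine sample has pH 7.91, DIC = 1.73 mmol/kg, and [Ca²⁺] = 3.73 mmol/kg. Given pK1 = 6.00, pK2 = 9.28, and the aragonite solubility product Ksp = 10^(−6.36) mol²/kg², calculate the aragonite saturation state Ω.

α₂ = 1 / (1 + [H⁺]/K2 + [H⁺]²/(K1K2)) = 1 / (1 + 10^+1.37 + 10^-0.54)
   = 1 / (1 + 23.442 + 0.28840) = 1/24.731 = 0.04044
[CO3²⁻] = α₂ × DIC = 0.04044 × 1.73 = 0.06995 mmol/kg
Ksp = 10^(−6.36) = 4.365×10^-7
Ω = [Ca²⁺][CO3²⁻]/Ksp = (3.73×10^-3)(6.995×10^-5) / 4.365×10^-7 = 0.598

Ω = 0.598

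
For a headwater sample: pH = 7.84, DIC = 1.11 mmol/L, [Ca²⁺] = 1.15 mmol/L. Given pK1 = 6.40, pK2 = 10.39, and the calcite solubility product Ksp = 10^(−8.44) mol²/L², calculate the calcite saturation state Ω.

Ω = 0.954

α₂ = 1 / (1 + [H⁺]/K2 + [H⁺]²/(K1K2)) = 1 / (1 + 10^+2.55 + 10^+1.11)
   = 1 / (1 + 354.81 + 12.882) = 1/368.70 = 0.002712
[CO3²⁻] = α₂ × DIC = 0.002712 × 1.11 = 0.003011 mmol/L = 3.011 μmol/L
Ksp = 10^(−8.44) = 3.631×10^-9
Ω = [Ca²⁺][CO3²⁻]/Ksp = (1.15×10^-3)(3.011×10^-6) / 3.631×10^-9 = 0.954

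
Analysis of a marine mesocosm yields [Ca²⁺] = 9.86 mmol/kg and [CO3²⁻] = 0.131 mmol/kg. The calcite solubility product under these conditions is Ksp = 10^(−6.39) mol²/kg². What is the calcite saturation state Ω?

Ksp = 10^(−6.39) = 4.074×10^-7
Ω = [Ca²⁺][CO3²⁻]/Ksp = (9.86×10^-3)(0.131×10^-3) / 4.074×10^-7 = 3.17

Ω = 3.17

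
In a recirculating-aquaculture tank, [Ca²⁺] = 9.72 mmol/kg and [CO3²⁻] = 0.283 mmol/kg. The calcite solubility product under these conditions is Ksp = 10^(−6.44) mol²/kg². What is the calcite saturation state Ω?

Ω = 7.58

Ksp = 10^(−6.44) = 3.631×10^-7
Ω = [Ca²⁺][CO3²⁻]/Ksp = (9.72×10^-3)(0.283×10^-3) / 3.631×10^-7 = 7.58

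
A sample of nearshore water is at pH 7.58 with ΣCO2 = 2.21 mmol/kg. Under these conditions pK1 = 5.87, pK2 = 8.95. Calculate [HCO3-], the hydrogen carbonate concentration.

[HCO3⁻] = 2.08 mmol/kg

α₁ = 1 / (1 + [H⁺]/K1 + K2/[H⁺]) = 1 / (1 + 10^-1.71 + 10^-1.37)
   = 1 / (1 + 0.019498 + 0.042658) = 1/1.0622 = 0.9415
[HCO3⁻] = α₁ × DIC = 0.9415 × 2.21 = 2.08 mmol/kg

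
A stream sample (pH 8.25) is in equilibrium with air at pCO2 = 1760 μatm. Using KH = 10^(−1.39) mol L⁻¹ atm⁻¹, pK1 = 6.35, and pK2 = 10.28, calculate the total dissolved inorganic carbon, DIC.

[CO2*] = KH · pCO2 = 10^(−1.39) × 1760×10^-6 = 7.170×10^-5 mol/L
α₀ = 1/(1 + K1/[H⁺] + K1K2/[H⁺]²) = 1/(1 + 10^+1.90 + 10^-0.13) = 0.01232
DIC = [CO2*]/α₀ = 7.170×10^-5 / 0.01232 = 5.82 mmol/L

DIC = 5.82 mmol/L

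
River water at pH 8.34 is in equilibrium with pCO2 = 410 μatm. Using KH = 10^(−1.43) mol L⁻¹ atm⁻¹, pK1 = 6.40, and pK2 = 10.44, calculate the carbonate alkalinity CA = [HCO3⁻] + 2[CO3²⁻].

[CO2*] = KH · pCO2 = 10^(−1.43) × 410×10^-6 = 1.523×10^-5 mol/L
α₀ = 1/(1 + K1/[H⁺] + K1K2/[H⁺]²) = 1/(1 + 10^+1.94 + 10^-0.16) = 0.01126
DIC = [CO2*]/α₀ = 1.523×10^-5 / 0.01126 = 1.353 mmol/L
CA = (α₁ + 2α₂)·DIC = (0.9809 + 2×0.007792) × 1.353 = 1.35 mmol/L

CA = 1.35 mmol/L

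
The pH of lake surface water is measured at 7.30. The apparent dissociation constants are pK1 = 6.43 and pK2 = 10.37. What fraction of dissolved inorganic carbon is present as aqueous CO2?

α₀ = 0.119

α₀ = 1 / (1 + K1/[H⁺] + K1K2/[H⁺]²) = 1 / (1 + 10^+0.87 + 10^-2.20)
   = 1 / (1 + 7.4131 + 0.0063096) = 1/8.4194 = 0.1188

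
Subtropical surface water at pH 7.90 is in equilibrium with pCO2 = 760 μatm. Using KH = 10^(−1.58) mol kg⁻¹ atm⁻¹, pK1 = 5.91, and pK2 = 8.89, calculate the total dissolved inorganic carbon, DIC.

[CO2*] = KH · pCO2 = 10^(−1.58) × 760×10^-6 = 1.999×10^-5 mol/kg
α₀ = 1/(1 + K1/[H⁺] + K1K2/[H⁺]²) = 1/(1 + 10^+1.99 + 10^+1.00) = 0.009198
DIC = [CO2*]/α₀ = 1.999×10^-5 / 0.009198 = 2.17 mmol/kg

DIC = 2.17 mmol/kg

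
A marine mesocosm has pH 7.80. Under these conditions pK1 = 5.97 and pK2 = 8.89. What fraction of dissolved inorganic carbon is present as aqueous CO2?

α₀ = 0.0135

α₀ = 1 / (1 + K1/[H⁺] + K1K2/[H⁺]²) = 1 / (1 + 10^+1.83 + 10^+0.74)
   = 1 / (1 + 67.608 + 5.4954) = 1/74.104 = 0.01349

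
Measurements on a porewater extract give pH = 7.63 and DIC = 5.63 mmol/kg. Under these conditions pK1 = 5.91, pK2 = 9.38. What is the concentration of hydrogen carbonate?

α₁ = 1 / (1 + [H⁺]/K1 + K2/[H⁺]) = 1 / (1 + 10^-1.72 + 10^-1.75)
   = 1 / (1 + 0.019055 + 0.017783) = 1/1.0368 = 0.9645
[HCO3⁻] = α₁ × DIC = 0.9645 × 5.63 = 5.43 mmol/kg

[HCO3⁻] = 5.43 mmol/kg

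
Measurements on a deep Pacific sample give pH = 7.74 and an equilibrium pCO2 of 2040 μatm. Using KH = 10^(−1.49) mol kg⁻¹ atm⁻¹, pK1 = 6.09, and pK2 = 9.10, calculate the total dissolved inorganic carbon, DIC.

[CO2*] = KH · pCO2 = 10^(−1.49) × 2040×10^-6 = 6.601×10^-5 mol/kg
α₀ = 1/(1 + K1/[H⁺] + K1K2/[H⁺]²) = 1/(1 + 10^+1.65 + 10^+0.29) = 0.02100
DIC = [CO2*]/α₀ = 6.601×10^-5 / 0.02100 = 3.14 mmol/kg

DIC = 3.14 mmol/kg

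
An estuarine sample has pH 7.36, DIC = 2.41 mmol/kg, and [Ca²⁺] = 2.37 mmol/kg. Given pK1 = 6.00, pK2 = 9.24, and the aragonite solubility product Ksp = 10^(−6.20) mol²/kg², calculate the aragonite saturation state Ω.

α₂ = 1 / (1 + [H⁺]/K2 + [H⁺]²/(K1K2)) = 1 / (1 + 10^+1.88 + 10^+0.52)
   = 1 / (1 + 75.858 + 3.3113) = 1/80.169 = 0.01247
[CO3²⁻] = α₂ × DIC = 0.01247 × 2.41 = 0.03006 mmol/kg
Ksp = 10^(−6.20) = 6.310×10^-7
Ω = [Ca²⁺][CO3²⁻]/Ksp = (2.37×10^-3)(3.006×10^-5) / 6.310×10^-7 = 0.113

Ω = 0.113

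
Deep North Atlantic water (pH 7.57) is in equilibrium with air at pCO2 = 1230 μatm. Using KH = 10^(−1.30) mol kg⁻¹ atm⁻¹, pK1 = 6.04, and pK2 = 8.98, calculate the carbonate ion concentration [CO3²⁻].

[CO3²⁻] = 0.0813 mmol/kg

[CO2*] = KH · pCO2 = 10^(−1.30) × 1230×10^-6 = 6.165×10^-5 mol/kg
α₀ = 1/(1 + K1/[H⁺] + K1K2/[H⁺]²) = 1/(1 + 10^+1.53 + 10^+0.12) = 0.02762
DIC = [CO2*]/α₀ = 6.165×10^-5 / 0.02762 = 2.232 mmol/kg
[CO3²⁻] = α₂·DIC; α₂ = 0.03641, so [CO3²⁻] = 0.03641 × 2.232 = 0.0813 mmol/kg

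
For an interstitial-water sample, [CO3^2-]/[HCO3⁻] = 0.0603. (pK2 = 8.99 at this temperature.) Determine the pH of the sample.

pH = 7.77

From K2 = [H⁺][CO3^2-]/[HCO3⁻]:  pH = pK2 + log₁₀([CO3^2-]/[HCO3⁻])
log₁₀(0.0603) = -1.220
pH = 8.99 + (-1.220) = 7.77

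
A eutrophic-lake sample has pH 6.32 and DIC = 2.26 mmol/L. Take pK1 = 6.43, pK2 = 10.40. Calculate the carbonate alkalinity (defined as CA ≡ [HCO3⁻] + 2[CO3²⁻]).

CA = 0.988 mmol/L

CA = [HCO3⁻] + 2[CO3²⁻] = (α₁ + 2α₂)·DIC
At pH 6.32: [H⁺]/K1 = 10^0.11 = 1.2882, K2/[H⁺] = 10^-4.08 = 8.3176×10^-5
α₁ = 1/(1 + 1.2882 + 8.3176×10^-5) = 1/2.2883 = 0.4370; α₂ = α₁·K2/[H⁺] = 3.635×10^-5
α₁ + 2α₂ = 0.4371
CA = 0.4371 × 2.26 = 0.988 mmol/L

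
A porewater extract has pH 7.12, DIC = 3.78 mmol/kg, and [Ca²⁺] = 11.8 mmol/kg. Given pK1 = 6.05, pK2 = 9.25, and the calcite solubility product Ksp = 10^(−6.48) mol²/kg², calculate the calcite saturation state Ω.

Ω = 0.914

α₂ = 1 / (1 + [H⁺]/K2 + [H⁺]²/(K1K2)) = 1 / (1 + 10^+2.13 + 10^+1.06)
   = 1 / (1 + 134.90 + 11.482) = 1/147.38 = 0.006785
[CO3²⁻] = α₂ × DIC = 0.006785 × 3.78 = 0.02565 mmol/kg
Ksp = 10^(−6.48) = 3.311×10^-7
Ω = [Ca²⁺][CO3²⁻]/Ksp = (11.8×10^-3)(2.565×10^-5) / 3.311×10^-7 = 0.914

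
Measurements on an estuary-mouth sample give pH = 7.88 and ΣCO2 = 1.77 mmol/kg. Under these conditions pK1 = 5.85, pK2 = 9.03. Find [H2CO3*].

[CO2*] = 15.3 μmol/kg

α₀ = 1 / (1 + K1/[H⁺] + K1K2/[H⁺]²) = 1 / (1 + 10^+2.03 + 10^+0.88)
   = 1 / (1 + 107.15 + 7.5858) = 1/115.74 = 0.008640
[CO2*] = α₀ × DIC = 0.008640 × 1.77 = 0.0153 mmol/kg = 15.3 μmol/kg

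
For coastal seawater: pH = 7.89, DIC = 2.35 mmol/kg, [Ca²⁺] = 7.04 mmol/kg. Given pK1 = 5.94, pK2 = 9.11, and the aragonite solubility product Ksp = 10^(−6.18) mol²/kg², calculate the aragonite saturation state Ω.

α₂ = 1 / (1 + [H⁺]/K2 + [H⁺]²/(K1K2)) = 1 / (1 + 10^+1.22 + 10^-0.73)
   = 1 / (1 + 16.596 + 0.18621) = 1/17.782 = 0.05624
[CO3²⁻] = α₂ × DIC = 0.05624 × 2.35 = 0.1322 mmol/kg
Ksp = 10^(−6.18) = 6.607×10^-7
Ω = [Ca²⁺][CO3²⁻]/Ksp = (7.04×10^-3)(1.322×10^-4) / 6.607×10^-7 = 1.41

Ω = 1.41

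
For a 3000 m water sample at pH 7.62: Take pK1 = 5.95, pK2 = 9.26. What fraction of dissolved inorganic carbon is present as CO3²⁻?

α₂ = 1 / (1 + [H⁺]/K2 + [H⁺]²/(K1K2)) = 1 / (1 + 10^+1.64 + 10^-0.03)
   = 1 / (1 + 43.652 + 0.93325) = 1/45.585 = 0.02194

α₂ = 0.0219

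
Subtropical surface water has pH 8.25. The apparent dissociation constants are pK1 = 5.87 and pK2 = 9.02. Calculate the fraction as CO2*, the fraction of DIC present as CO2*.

α₀ = 1 / (1 + K1/[H⁺] + K1K2/[H⁺]²) = 1 / (1 + 10^+2.38 + 10^+1.61)
   = 1 / (1 + 239.88 + 40.738) = 1/281.62 = 0.003551

α₀ = 0.00355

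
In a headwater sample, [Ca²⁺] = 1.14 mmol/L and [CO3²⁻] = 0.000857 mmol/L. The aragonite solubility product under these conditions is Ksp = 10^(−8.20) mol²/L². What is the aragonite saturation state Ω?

Ω = 0.155

Ksp = 10^(−8.20) = 6.310×10^-9
Ω = [Ca²⁺][CO3²⁻]/Ksp = (1.14×10^-3)(0.000857×10^-3) / 6.310×10^-9 = 0.155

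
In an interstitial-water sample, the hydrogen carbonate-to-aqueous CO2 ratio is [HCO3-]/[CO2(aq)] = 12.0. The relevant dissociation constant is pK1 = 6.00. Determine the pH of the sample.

From K1 = [H⁺][HCO3-]/[CO2(aq)]:  pH = pK1 + log₁₀([HCO3-]/[CO2(aq)])
log₁₀(12.0) = +1.079
pH = 6.00 + (+1.079) = 7.08

pH = 7.08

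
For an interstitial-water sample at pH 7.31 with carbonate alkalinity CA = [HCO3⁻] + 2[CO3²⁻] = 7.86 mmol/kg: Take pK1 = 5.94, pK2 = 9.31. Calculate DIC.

DIC = 8.11 mmol/kg

CA = [HCO3⁻] + 2[CO3²⁻] = (α₁ + 2α₂)·DIC
At pH 7.31: [H⁺]/K1 = 10^-1.37 = 0.042658, K2/[H⁺] = 10^-2.00 = 0.010000
α₁ = 1/(1 + 0.042658 + 0.010000) = 1/1.0527 = 0.9500; α₂ = α₁·K2/[H⁺] = 0.009500
α₁ + 2α₂ = 0.9690
DIC = CA / (α₁ + 2α₂) = 7.86 / 0.9690 = 8.11 mmol/kg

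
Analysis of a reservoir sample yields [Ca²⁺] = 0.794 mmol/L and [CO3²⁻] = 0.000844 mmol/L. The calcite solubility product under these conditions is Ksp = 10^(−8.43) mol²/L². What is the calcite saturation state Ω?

Ksp = 10^(−8.43) = 3.715×10^-9
Ω = [Ca²⁺][CO3²⁻]/Ksp = (0.794×10^-3)(0.000844×10^-3) / 3.715×10^-9 = 0.180

Ω = 0.180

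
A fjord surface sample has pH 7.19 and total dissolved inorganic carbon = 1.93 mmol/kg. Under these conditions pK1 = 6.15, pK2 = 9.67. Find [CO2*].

[CO2*] = 0.161 mmol/kg

α₀ = 1 / (1 + K1/[H⁺] + K1K2/[H⁺]²) = 1 / (1 + 10^+1.04 + 10^-1.44)
   = 1 / (1 + 10.965 + 0.036308) = 1/12.001 = 0.08333
[CO2*] = α₀ × DIC = 0.08333 × 1.93 = 0.161 mmol/kg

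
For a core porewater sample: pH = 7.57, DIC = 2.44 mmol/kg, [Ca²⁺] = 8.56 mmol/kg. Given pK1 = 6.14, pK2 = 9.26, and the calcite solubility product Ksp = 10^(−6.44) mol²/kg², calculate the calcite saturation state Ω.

α₂ = 1 / (1 + [H⁺]/K2 + [H⁺]²/(K1K2)) = 1 / (1 + 10^+1.69 + 10^+0.26)
   = 1 / (1 + 48.978 + 1.8197) = 1/51.798 = 0.01931
[CO3²⁻] = α₂ × DIC = 0.01931 × 2.44 = 0.04711 mmol/kg
Ksp = 10^(−6.44) = 3.631×10^-7
Ω = [Ca²⁺][CO3²⁻]/Ksp = (8.56×10^-3)(4.711×10^-5) / 3.631×10^-7 = 1.11

Ω = 1.11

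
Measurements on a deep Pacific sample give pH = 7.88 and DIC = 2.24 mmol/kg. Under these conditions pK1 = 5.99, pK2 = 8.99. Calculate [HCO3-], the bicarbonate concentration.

[HCO3⁻] = 2.05 mmol/kg

α₁ = 1 / (1 + [H⁺]/K1 + K2/[H⁺]) = 1 / (1 + 10^-1.89 + 10^-1.11)
   = 1 / (1 + 0.012882 + 0.077625) = 1/1.0905 = 0.9170
[HCO3⁻] = α₁ × DIC = 0.9170 × 2.24 = 2.05 mmol/kg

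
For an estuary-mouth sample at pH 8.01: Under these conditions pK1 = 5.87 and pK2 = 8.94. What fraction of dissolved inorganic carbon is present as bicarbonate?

α₁ = 0.889

α₁ = 1 / (1 + [H⁺]/K1 + K2/[H⁺]) = 1 / (1 + 10^-2.14 + 10^-0.93)
   = 1 / (1 + 0.0072444 + 0.11749) = 1/1.1247 = 0.8891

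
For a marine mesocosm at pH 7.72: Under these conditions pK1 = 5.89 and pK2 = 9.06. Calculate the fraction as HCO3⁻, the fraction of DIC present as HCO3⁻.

α₁ = 0.943

α₁ = 1 / (1 + [H⁺]/K1 + K2/[H⁺]) = 1 / (1 + 10^-1.83 + 10^-1.34)
   = 1 / (1 + 0.014791 + 0.045709) = 1/1.0605 = 0.9430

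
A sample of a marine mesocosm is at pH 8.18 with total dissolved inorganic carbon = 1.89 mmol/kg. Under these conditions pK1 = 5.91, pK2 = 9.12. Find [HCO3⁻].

[HCO3⁻] = 1.69 mmol/kg

α₁ = 1 / (1 + [H⁺]/K1 + K2/[H⁺]) = 1 / (1 + 10^-2.27 + 10^-0.94)
   = 1 / (1 + 0.0053703 + 0.11482) = 1/1.1202 = 0.8927
[HCO3⁻] = α₁ × DIC = 0.8927 × 1.89 = 1.69 mmol/kg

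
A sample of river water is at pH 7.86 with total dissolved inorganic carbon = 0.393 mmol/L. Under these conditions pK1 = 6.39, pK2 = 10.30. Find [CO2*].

α₀ = 1 / (1 + K1/[H⁺] + K1K2/[H⁺]²) = 1 / (1 + 10^+1.47 + 10^-0.97)
   = 1 / (1 + 29.512 + 0.10715) = 1/30.619 = 0.03266
[CO2*] = α₀ × DIC = 0.03266 × 0.393 = 0.0128 mmol/L = 12.8 μmol/L

[CO2*] = 12.8 μmol/L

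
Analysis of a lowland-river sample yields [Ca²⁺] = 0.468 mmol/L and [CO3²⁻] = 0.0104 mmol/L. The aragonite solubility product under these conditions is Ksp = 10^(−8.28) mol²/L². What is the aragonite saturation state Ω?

Ksp = 10^(−8.28) = 5.248×10^-9
Ω = [Ca²⁺][CO3²⁻]/Ksp = (0.468×10^-3)(0.0104×10^-3) / 5.248×10^-9 = 0.927

Ω = 0.927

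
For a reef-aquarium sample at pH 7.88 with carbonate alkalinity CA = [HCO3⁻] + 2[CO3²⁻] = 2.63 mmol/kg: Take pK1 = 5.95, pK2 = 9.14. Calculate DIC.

DIC = 2.53 mmol/kg

CA = [HCO3⁻] + 2[CO3²⁻] = (α₁ + 2α₂)·DIC
At pH 7.88: [H⁺]/K1 = 10^-1.93 = 0.011749, K2/[H⁺] = 10^-1.26 = 0.054954
α₁ = 1/(1 + 0.011749 + 0.054954) = 1/1.0667 = 0.9375; α₂ = α₁·K2/[H⁺] = 0.05152
α₁ + 2α₂ = 1.0405
DIC = CA / (α₁ + 2α₂) = 2.63 / 1.0405 = 2.53 mmol/kg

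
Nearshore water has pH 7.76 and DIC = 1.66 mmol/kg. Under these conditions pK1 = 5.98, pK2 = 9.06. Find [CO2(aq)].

[CO2*] = 0.0258 mmol/kg

α₀ = 1 / (1 + K1/[H⁺] + K1K2/[H⁺]²) = 1 / (1 + 10^+1.78 + 10^+0.48)
   = 1 / (1 + 60.256 + 3.0200) = 1/64.276 = 0.01556
[CO2*] = α₀ × DIC = 0.01556 × 1.66 = 0.0258 mmol/kg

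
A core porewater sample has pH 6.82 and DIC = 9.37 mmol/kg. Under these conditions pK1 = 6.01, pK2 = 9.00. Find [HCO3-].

[HCO3⁻] = 8.07 mmol/kg

α₁ = 1 / (1 + [H⁺]/K1 + K2/[H⁺]) = 1 / (1 + 10^-0.81 + 10^-2.18)
   = 1 / (1 + 0.15488 + 0.0066069) = 1/1.1615 = 0.8610
[HCO3⁻] = α₁ × DIC = 0.8610 × 9.37 = 8.07 mmol/kg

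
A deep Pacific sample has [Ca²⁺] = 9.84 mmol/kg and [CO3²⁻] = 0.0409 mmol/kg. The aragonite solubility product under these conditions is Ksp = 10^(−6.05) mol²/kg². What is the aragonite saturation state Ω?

Ω = 0.452

Ksp = 10^(−6.05) = 8.913×10^-7
Ω = [Ca²⁺][CO3²⁻]/Ksp = (9.84×10^-3)(0.0409×10^-3) / 8.913×10^-7 = 0.452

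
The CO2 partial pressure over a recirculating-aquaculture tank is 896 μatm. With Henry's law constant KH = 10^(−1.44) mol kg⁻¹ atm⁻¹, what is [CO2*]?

KH = 10^(−1.44) = 3.631×10^-2 mol kg⁻¹ atm⁻¹
[CO2*] = KH · pCO2 = 3.631×10^-2 × 896×10^-6 atm = 3.25×10^-5 mol/kg

[CO2*] = 32.5 μmol/kg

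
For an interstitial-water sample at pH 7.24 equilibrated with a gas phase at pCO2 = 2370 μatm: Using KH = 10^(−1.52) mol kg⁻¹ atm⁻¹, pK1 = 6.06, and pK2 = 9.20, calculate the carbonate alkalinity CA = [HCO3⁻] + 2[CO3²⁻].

CA = 1.11 mmol/kg

[CO2*] = KH · pCO2 = 10^(−1.52) × 2370×10^-6 = 7.157×10^-5 mol/kg
α₀ = 1/(1 + K1/[H⁺] + K1K2/[H⁺]²) = 1/(1 + 10^+1.18 + 10^-0.78) = 0.06134
DIC = [CO2*]/α₀ = 7.157×10^-5 / 0.06134 = 1.167 mmol/kg
CA = (α₁ + 2α₂)·DIC = (0.9285 + 2×0.01018) × 1.167 = 1.11 mmol/kg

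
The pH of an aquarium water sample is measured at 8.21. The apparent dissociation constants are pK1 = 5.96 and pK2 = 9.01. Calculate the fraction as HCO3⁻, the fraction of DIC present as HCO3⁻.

α₁ = 0.859

α₁ = 1 / (1 + [H⁺]/K1 + K2/[H⁺]) = 1 / (1 + 10^-2.25 + 10^-0.80)
   = 1 / (1 + 0.0056234 + 0.15849) = 1/1.1641 = 0.8590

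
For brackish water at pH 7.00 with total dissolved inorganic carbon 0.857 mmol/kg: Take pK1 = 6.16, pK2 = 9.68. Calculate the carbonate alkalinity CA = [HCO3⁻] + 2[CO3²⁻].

CA = 0.751 mmol/kg

CA = [HCO3⁻] + 2[CO3²⁻] = (α₁ + 2α₂)·DIC
At pH 7.00: [H⁺]/K1 = 10^-0.84 = 0.14454, K2/[H⁺] = 10^-2.68 = 0.0020893
α₁ = 1/(1 + 0.14454 + 0.0020893) = 1/1.1466 = 0.8721; α₂ = α₁·K2/[H⁺] = 0.001822
α₁ + 2α₂ = 0.8758
CA = 0.8758 × 0.857 = 0.751 mmol/kg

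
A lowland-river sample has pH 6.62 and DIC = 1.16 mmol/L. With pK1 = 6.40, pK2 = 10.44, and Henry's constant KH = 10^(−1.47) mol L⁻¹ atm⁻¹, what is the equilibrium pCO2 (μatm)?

α₀ = 1 / (1 + K1/[H⁺] + K1K2/[H⁺]²) = 1 / (1 + 10^+0.22 + 10^-3.60)
   = 1 / (1 + 1.6596 + 0.00025119) = 1/2.6598 = 0.3760
[CO2*] = α₀ × DIC = 0.3760 × 1.16 = 0.4361 mmol/L
pCO2 = [CO2*]/KH = 4.361×10^-4 / 3.388×10^-2 = 1.29×10^4 μatm

pCO2 = 1.29×10^4 μatm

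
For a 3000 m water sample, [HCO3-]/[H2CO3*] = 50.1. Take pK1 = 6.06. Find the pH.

From K1 = [H⁺][HCO3-]/[H2CO3*]:  pH = pK1 + log₁₀([HCO3-]/[H2CO3*])
log₁₀(50.1) = +1.700
pH = 6.06 + (+1.700) = 7.76

pH = 7.76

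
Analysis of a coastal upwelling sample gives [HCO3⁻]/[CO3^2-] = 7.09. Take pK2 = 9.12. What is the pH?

pH = 8.27

From K2 = [H⁺][CO3^2-]/[HCO3⁻]:  pH = pK2 − log₁₀([HCO3⁻]/[CO3^2-])
log₁₀(7.09) = +0.851
pH = 9.12 − (+0.851) = 8.27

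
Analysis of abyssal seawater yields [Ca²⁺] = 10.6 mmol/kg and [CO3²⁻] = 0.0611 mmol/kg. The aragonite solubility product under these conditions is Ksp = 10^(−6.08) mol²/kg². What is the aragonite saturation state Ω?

Ω = 0.779

Ksp = 10^(−6.08) = 8.318×10^-7
Ω = [Ca²⁺][CO3²⁻]/Ksp = (10.6×10^-3)(0.0611×10^-3) / 8.318×10^-7 = 0.779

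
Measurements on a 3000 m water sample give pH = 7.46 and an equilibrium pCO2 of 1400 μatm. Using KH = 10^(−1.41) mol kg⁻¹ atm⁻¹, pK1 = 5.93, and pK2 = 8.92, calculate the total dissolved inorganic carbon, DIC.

DIC = 1.96 mmol/kg

[CO2*] = KH · pCO2 = 10^(−1.41) × 1400×10^-6 = 5.447×10^-5 mol/kg
α₀ = 1/(1 + K1/[H⁺] + K1K2/[H⁺]²) = 1/(1 + 10^+1.53 + 10^+0.07) = 0.02773
DIC = [CO2*]/α₀ = 5.447×10^-5 / 0.02773 = 1.96 mmol/kg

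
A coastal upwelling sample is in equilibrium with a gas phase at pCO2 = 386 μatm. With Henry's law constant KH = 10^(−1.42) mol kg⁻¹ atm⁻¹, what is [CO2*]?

KH = 10^(−1.42) = 3.802×10^-2 mol kg⁻¹ atm⁻¹
[CO2*] = KH · pCO2 = 3.802×10^-2 × 386×10^-6 atm = 1.47×10^-5 mol/kg

[CO2*] = 14.7 μmol/kg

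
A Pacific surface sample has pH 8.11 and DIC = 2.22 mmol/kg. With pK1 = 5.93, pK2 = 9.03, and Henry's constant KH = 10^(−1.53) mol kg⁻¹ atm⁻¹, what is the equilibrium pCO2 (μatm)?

α₀ = 1 / (1 + K1/[H⁺] + K1K2/[H⁺]²) = 1 / (1 + 10^+2.18 + 10^+1.26)
   = 1 / (1 + 151.36 + 18.197) = 1/170.55 = 0.005863
[CO2*] = α₀ × DIC = 0.005863 × 2.22 = 0.01302 mmol/kg = 13.02 μmol/kg
pCO2 = [CO2*]/KH = 1.302×10^-5 / 2.951×10^-2 = 441 μatm

pCO2 = 441 μatm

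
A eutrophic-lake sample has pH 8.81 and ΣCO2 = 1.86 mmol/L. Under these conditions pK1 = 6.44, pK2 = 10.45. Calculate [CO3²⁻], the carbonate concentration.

[CO3²⁻] = 0.0415 mmol/L

α₂ = 1 / (1 + [H⁺]/K2 + [H⁺]²/(K1K2)) = 1 / (1 + 10^+1.64 + 10^-0.73)
   = 1 / (1 + 43.652 + 0.18621) = 1/44.838 = 0.02230
[CO3²⁻] = α₂ × DIC = 0.02230 × 1.86 = 0.0415 mmol/L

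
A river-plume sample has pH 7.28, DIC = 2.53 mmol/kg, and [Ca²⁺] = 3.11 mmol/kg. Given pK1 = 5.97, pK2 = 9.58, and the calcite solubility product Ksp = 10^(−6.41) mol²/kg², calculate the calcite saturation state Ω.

α₂ = 1 / (1 + [H⁺]/K2 + [H⁺]²/(K1K2)) = 1 / (1 + 10^+2.30 + 10^+0.99)
   = 1 / (1 + 199.53 + 9.7724) = 1/210.30 = 0.004755
[CO3²⁻] = α₂ × DIC = 0.004755 × 2.53 = 0.01203 mmol/kg = 12.03 μmol/kg
Ksp = 10^(−6.41) = 3.890×10^-7
Ω = [Ca²⁺][CO3²⁻]/Ksp = (3.11×10^-3)(1.203×10^-5) / 3.890×10^-7 = 0.0962

Ω = 0.0962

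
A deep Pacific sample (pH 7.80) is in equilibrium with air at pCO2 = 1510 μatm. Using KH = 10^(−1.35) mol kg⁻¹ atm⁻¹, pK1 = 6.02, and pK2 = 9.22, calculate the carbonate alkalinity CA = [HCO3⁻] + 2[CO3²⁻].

[CO2*] = KH · pCO2 = 10^(−1.35) × 1510×10^-6 = 6.745×10^-5 mol/kg
α₀ = 1/(1 + K1/[H⁺] + K1K2/[H⁺]²) = 1/(1 + 10^+1.78 + 10^+0.36) = 0.01574
DIC = [CO2*]/α₀ = 6.745×10^-5 / 0.01574 = 4.286 mmol/kg
CA = (α₁ + 2α₂)·DIC = (0.9482 + 2×0.03605) × 4.286 = 4.37 mmol/kg

CA = 4.37 mmol/kg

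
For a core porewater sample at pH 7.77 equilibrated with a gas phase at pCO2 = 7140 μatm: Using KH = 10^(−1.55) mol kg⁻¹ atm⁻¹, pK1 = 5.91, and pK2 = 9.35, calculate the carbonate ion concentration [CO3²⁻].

[CO3²⁻] = 0.383 mmol/kg

[CO2*] = KH · pCO2 = 10^(−1.55) × 7140×10^-6 = 2.012×10^-4 mol/kg
α₀ = 1/(1 + K1/[H⁺] + K1K2/[H⁺]²) = 1/(1 + 10^+1.86 + 10^+0.28) = 0.01327
DIC = [CO2*]/α₀ = 2.012×10^-4 / 0.01327 = 15.16 mmol/kg
[CO3²⁻] = α₂·DIC; α₂ = 0.02529, so [CO3²⁻] = 0.02529 × 15.16 = 0.383 mmol/kg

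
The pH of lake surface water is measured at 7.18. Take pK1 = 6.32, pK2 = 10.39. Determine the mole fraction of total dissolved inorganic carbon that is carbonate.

α₂ = 1 / (1 + [H⁺]/K2 + [H⁺]²/(K1K2)) = 1 / (1 + 10^+3.21 + 10^+2.35)
   = 1 / (1 + 1621.8 + 223.87) = 1/1846.7 = 0.0005415

α₂ = 0.000542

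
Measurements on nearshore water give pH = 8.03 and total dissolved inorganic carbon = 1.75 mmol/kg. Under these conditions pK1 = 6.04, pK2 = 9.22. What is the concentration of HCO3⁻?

[HCO3⁻] = 1.63 mmol/kg

α₁ = 1 / (1 + [H⁺]/K1 + K2/[H⁺]) = 1 / (1 + 10^-1.99 + 10^-1.19)
   = 1 / (1 + 0.010233 + 0.064565) = 1/1.0748 = 0.9304
[HCO3⁻] = α₁ × DIC = 0.9304 × 1.75 = 1.63 mmol/kg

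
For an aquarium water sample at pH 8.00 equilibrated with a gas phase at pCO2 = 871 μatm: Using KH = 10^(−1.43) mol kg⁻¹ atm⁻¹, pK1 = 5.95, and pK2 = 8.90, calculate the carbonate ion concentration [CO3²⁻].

[CO2*] = KH · pCO2 = 10^(−1.43) × 871×10^-6 = 3.236×10^-5 mol/kg
α₀ = 1/(1 + K1/[H⁺] + K1K2/[H⁺]²) = 1/(1 + 10^+2.05 + 10^+1.15) = 0.007854
DIC = [CO2*]/α₀ = 3.236×10^-5 / 0.007854 = 4.120 mmol/kg
[CO3²⁻] = α₂·DIC; α₂ = 0.1109, so [CO3²⁻] = 0.1109 × 4.120 = 0.457 mmol/kg

[CO3²⁻] = 0.457 mmol/kg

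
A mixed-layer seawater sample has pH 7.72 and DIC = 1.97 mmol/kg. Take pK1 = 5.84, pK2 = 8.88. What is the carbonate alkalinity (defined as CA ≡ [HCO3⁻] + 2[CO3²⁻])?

CA = 2.07 mmol/kg

CA = [HCO3⁻] + 2[CO3²⁻] = (α₁ + 2α₂)·DIC
At pH 7.72: [H⁺]/K1 = 10^-1.88 = 0.013183, K2/[H⁺] = 10^-1.16 = 0.069183
α₁ = 1/(1 + 0.013183 + 0.069183) = 1/1.0824 = 0.9239; α₂ = α₁·K2/[H⁺] = 0.06392
α₁ + 2α₂ = 1.0517
CA = 1.0517 × 1.97 = 2.07 mmol/kg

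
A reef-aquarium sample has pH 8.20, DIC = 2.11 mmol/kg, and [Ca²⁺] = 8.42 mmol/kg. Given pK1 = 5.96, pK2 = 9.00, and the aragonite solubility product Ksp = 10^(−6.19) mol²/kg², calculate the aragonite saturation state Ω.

Ω = 3.75

α₂ = 1 / (1 + [H⁺]/K2 + [H⁺]²/(K1K2)) = 1 / (1 + 10^+0.80 + 10^-1.44)
   = 1 / (1 + 6.3096 + 0.036308) = 1/7.3459 = 0.1361
[CO3²⁻] = α₂ × DIC = 0.1361 × 2.11 = 0.2872 mmol/kg
Ksp = 10^(−6.19) = 6.457×10^-7
Ω = [Ca²⁺][CO3²⁻]/Ksp = (8.42×10^-3)(2.872×10^-4) / 6.457×10^-7 = 3.75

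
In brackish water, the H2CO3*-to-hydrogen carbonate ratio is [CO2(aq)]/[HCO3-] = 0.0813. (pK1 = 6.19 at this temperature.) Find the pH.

pH = 7.28

From K1 = [H⁺][HCO3-]/[CO2(aq)]:  pH = pK1 − log₁₀([CO2(aq)]/[HCO3-])
log₁₀(0.0813) = -1.090
pH = 6.19 − (-1.090) = 7.28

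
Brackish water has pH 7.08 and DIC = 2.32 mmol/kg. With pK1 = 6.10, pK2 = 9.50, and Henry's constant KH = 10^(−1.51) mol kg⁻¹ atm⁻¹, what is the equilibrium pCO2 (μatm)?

α₀ = 1 / (1 + K1/[H⁺] + K1K2/[H⁺]²) = 1 / (1 + 10^+0.98 + 10^-1.44)
   = 1 / (1 + 9.5499 + 0.036308) = 1/10.586 = 0.09446
[CO2*] = α₀ × DIC = 0.09446 × 2.32 = 0.2192 mmol/kg
pCO2 = [CO2*]/KH = 2.192×10^-4 / 3.090×10^-2 = 7090 μatm

pCO2 = 7090 μatm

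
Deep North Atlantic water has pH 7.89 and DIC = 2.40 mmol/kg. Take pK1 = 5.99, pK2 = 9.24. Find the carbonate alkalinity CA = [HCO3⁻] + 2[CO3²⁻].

CA = [HCO3⁻] + 2[CO3²⁻] = (α₁ + 2α₂)·DIC
At pH 7.89: [H⁺]/K1 = 10^-1.90 = 0.012589, K2/[H⁺] = 10^-1.35 = 0.044668
α₁ = 1/(1 + 0.012589 + 0.044668) = 1/1.0573 = 0.9458; α₂ = α₁·K2/[H⁺] = 0.04225
α₁ + 2α₂ = 1.0303
CA = 1.0303 × 2.40 = 2.47 mmol/kg

CA = 2.47 mmol/kg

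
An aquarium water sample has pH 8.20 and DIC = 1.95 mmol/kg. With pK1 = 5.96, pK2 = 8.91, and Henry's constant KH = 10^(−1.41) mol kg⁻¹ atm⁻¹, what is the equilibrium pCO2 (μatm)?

pCO2 = 240 μatm

α₀ = 1 / (1 + K1/[H⁺] + K1K2/[H⁺]²) = 1 / (1 + 10^+2.24 + 10^+1.53)
   = 1 / (1 + 173.78 + 33.884) = 1/208.66 = 0.004792
[CO2*] = α₀ × DIC = 0.004792 × 1.95 = 0.009345 mmol/kg = 9.345 μmol/kg
pCO2 = [CO2*]/KH = 9.345×10^-6 / 3.890×10^-2 = 240 μatm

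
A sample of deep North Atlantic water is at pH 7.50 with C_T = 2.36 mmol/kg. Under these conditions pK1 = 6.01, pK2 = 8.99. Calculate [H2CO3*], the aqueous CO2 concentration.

α₀ = 1 / (1 + K1/[H⁺] + K1K2/[H⁺]²) = 1 / (1 + 10^+1.49 + 10^+0.00)
   = 1 / (1 + 30.903 + 1.0000) = 1/32.903 = 0.03039
[CO2*] = α₀ × DIC = 0.03039 × 2.36 = 0.0717 mmol/kg

[CO2*] = 0.0717 mmol/kg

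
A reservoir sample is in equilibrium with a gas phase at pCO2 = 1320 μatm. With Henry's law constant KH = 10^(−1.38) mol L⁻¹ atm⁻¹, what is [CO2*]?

KH = 10^(−1.38) = 4.169×10^-2 mol L⁻¹ atm⁻¹
[CO2*] = KH · pCO2 = 4.169×10^-2 × 1320×10^-6 atm = 5.50×10^-5 mol/L

[CO2*] = 55.0 μmol/L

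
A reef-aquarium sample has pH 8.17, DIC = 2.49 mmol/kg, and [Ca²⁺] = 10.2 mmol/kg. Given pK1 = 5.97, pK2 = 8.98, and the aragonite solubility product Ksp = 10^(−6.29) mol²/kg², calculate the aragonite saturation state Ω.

Ω = 6.61

α₂ = 1 / (1 + [H⁺]/K2 + [H⁺]²/(K1K2)) = 1 / (1 + 10^+0.81 + 10^-1.39)
   = 1 / (1 + 6.4565 + 0.040738) = 1/7.4973 = 0.1334
[CO3²⁻] = α₂ × DIC = 0.1334 × 2.49 = 0.3321 mmol/kg
Ksp = 10^(−6.29) = 5.129×10^-7
Ω = [Ca²⁺][CO3²⁻]/Ksp = (10.2×10^-3)(3.321×10^-4) / 5.129×10^-7 = 6.61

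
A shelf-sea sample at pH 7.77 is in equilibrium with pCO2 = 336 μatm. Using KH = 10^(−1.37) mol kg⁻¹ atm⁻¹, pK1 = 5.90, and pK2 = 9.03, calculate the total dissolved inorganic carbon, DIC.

DIC = 1.14 mmol/kg

[CO2*] = KH · pCO2 = 10^(−1.37) × 336×10^-6 = 1.433×10^-5 mol/kg
α₀ = 1/(1 + K1/[H⁺] + K1K2/[H⁺]²) = 1/(1 + 10^+1.87 + 10^+0.61) = 0.01263
DIC = [CO2*]/α₀ = 1.433×10^-5 / 0.01263 = 1.14 mmol/kg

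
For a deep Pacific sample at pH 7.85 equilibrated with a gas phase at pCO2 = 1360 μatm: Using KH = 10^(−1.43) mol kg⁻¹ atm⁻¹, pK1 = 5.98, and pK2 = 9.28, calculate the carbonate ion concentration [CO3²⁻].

[CO3²⁻] = 0.139 mmol/kg

[CO2*] = KH · pCO2 = 10^(−1.43) × 1360×10^-6 = 5.053×10^-5 mol/kg
α₀ = 1/(1 + K1/[H⁺] + K1K2/[H⁺]²) = 1/(1 + 10^+1.87 + 10^+0.44) = 0.01284
DIC = [CO2*]/α₀ = 5.053×10^-5 / 0.01284 = 3.935 mmol/kg
[CO3²⁻] = α₂·DIC; α₂ = 0.03536, so [CO3²⁻] = 0.03536 × 3.935 = 0.139 mmol/kg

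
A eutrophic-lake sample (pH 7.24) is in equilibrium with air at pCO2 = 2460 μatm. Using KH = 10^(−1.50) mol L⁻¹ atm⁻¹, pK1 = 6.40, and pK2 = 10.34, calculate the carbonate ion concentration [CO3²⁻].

[CO3²⁻] = 0.427 μmol/L

[CO2*] = KH · pCO2 = 10^(−1.50) × 2460×10^-6 = 7.779×10^-5 mol/L
α₀ = 1/(1 + K1/[H⁺] + K1K2/[H⁺]²) = 1/(1 + 10^+0.84 + 10^-2.26) = 0.1262
DIC = [CO2*]/α₀ = 7.779×10^-5 / 0.1262 = 0.6164 mmol/L
[CO3²⁻] = α₂·DIC; α₂ = 0.0006935, so [CO3²⁻] = 0.0006935 × 0.6164 = 0.000427 mmol/L = 0.427 μmol/L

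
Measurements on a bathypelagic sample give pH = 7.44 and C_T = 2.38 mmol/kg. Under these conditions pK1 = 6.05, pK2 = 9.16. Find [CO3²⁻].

α₂ = 1 / (1 + [H⁺]/K2 + [H⁺]²/(K1K2)) = 1 / (1 + 10^+1.72 + 10^+0.33)
   = 1 / (1 + 52.481 + 2.1380) = 1/55.619 = 0.01798
[CO3²⁻] = α₂ × DIC = 0.01798 × 2.38 = 0.0428 mmol/kg

[CO3²⁻] = 0.0428 mmol/kg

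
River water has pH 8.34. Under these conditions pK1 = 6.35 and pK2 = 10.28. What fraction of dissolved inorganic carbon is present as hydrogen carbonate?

α₁ = 1 / (1 + [H⁺]/K1 + K2/[H⁺]) = 1 / (1 + 10^-1.99 + 10^-1.94)
   = 1 / (1 + 0.010233 + 0.011482) = 1/1.0217 = 0.9787

α₁ = 0.979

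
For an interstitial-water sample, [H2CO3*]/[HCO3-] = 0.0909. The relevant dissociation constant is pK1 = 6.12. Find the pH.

From K1 = [H⁺][HCO3-]/[H2CO3*]:  pH = pK1 − log₁₀([H2CO3*]/[HCO3-])
log₁₀(0.0909) = -1.041
pH = 6.12 − (-1.041) = 7.16

pH = 7.16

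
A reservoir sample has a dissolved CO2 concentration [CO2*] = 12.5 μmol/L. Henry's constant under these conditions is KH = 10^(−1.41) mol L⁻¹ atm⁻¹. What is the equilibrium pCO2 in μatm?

pCO2 = 321 μatm

KH = 10^(−1.41) = 3.890×10^-2 mol L⁻¹ atm⁻¹
pCO2 = [CO2*]/KH = 12.5×10^-6 / 3.890×10^-2 = 3.21×10^-4 atm = 321 μatm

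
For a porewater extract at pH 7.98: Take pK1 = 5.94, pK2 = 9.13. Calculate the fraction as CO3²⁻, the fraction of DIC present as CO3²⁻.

α₂ = 1 / (1 + [H⁺]/K2 + [H⁺]²/(K1K2)) = 1 / (1 + 10^+1.15 + 10^-0.89)
   = 1 / (1 + 14.125 + 0.12882) = 1/15.254 = 0.06556

α₂ = 0.0656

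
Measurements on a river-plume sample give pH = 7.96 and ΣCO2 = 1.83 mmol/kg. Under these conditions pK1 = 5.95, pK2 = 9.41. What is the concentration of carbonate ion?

α₂ = 1 / (1 + [H⁺]/K2 + [H⁺]²/(K1K2)) = 1 / (1 + 10^+1.45 + 10^-0.56)
   = 1 / (1 + 28.184 + 0.27542) = 1/29.459 = 0.03395
[CO3²⁻] = α₂ × DIC = 0.03395 × 1.83 = 0.0621 mmol/kg

[CO3²⁻] = 0.0621 mmol/kg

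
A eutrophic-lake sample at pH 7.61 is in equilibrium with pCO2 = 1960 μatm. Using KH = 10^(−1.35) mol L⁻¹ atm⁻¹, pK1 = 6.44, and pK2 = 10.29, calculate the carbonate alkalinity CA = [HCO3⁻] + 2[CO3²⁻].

[CO2*] = KH · pCO2 = 10^(−1.35) × 1960×10^-6 = 8.755×10^-5 mol/L
α₀ = 1/(1 + K1/[H⁺] + K1K2/[H⁺]²) = 1/(1 + 10^+1.17 + 10^-1.51) = 0.06320
DIC = [CO2*]/α₀ = 8.755×10^-5 / 0.06320 = 1.385 mmol/L
CA = (α₁ + 2α₂)·DIC = (0.9348 + 2×0.001953) × 1.385 = 1.30 mmol/L

CA = 1.30 mmol/L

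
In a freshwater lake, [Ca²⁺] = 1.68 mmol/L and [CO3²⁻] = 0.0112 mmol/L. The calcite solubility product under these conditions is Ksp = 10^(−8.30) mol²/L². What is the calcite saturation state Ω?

Ksp = 10^(−8.30) = 5.012×10^-9
Ω = [Ca²⁺][CO3²⁻]/Ksp = (1.68×10^-3)(0.0112×10^-3) / 5.012×10^-9 = 3.75

Ω = 3.75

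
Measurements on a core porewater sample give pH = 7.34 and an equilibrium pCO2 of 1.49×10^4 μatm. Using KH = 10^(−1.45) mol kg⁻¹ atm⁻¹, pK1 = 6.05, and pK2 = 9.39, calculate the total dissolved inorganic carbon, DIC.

[CO2*] = KH · pCO2 = 10^(−1.45) × 1.49×10^4×10^-6 = 5.287×10^-4 mol/kg
α₀ = 1/(1 + K1/[H⁺] + K1K2/[H⁺]²) = 1/(1 + 10^+1.29 + 10^-0.76) = 0.04837
DIC = [CO2*]/α₀ = 5.287×10^-4 / 0.04837 = 10.9 mmol/kg

DIC = 10.9 mmol/kg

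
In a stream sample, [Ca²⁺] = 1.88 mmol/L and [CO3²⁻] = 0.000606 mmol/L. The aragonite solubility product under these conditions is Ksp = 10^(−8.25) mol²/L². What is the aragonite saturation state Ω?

Ksp = 10^(−8.25) = 5.623×10^-9
Ω = [Ca²⁺][CO3²⁻]/Ksp = (1.88×10^-3)(0.000606×10^-3) / 5.623×10^-9 = 0.203

Ω = 0.203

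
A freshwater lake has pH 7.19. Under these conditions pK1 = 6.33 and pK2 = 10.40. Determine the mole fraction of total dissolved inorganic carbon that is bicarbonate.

α₁ = 0.878

α₁ = 1 / (1 + [H⁺]/K1 + K2/[H⁺]) = 1 / (1 + 10^-0.86 + 10^-3.21)
   = 1 / (1 + 0.13804 + 0.00061660) = 1/1.1387 = 0.8782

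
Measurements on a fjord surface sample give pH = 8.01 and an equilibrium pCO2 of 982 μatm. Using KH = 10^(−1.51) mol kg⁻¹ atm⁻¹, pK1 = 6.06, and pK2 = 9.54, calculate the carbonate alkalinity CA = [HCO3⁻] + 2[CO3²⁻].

[CO2*] = KH · pCO2 = 10^(−1.51) × 982×10^-6 = 3.035×10^-5 mol/kg
α₀ = 1/(1 + K1/[H⁺] + K1K2/[H⁺]²) = 1/(1 + 10^+1.95 + 10^+0.42) = 0.01078
DIC = [CO2*]/α₀ = 3.035×10^-5 / 0.01078 = 2.815 mmol/kg
CA = (α₁ + 2α₂)·DIC = (0.9609 + 2×0.02836) × 2.815 = 2.86 mmol/kg

CA = 2.86 mmol/kg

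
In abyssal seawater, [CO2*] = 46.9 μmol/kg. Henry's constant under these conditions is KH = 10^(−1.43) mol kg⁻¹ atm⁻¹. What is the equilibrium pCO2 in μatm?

KH = 10^(−1.43) = 3.715×10^-2 mol kg⁻¹ atm⁻¹
pCO2 = [CO2*]/KH = 46.9×10^-6 / 3.715×10^-2 = 1.26×10^-3 atm = 1260 μatm

pCO2 = 1260 μatm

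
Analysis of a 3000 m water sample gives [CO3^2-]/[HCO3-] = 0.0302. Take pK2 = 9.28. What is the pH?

From K2 = [H⁺][CO3^2-]/[HCO3-]:  pH = pK2 + log₁₀([CO3^2-]/[HCO3-])
log₁₀(0.0302) = -1.520
pH = 9.28 + (-1.520) = 7.76

pH = 7.76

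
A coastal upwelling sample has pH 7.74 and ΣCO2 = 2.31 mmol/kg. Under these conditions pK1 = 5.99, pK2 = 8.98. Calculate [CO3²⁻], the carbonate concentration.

[CO3²⁻] = 0.124 mmol/kg

α₂ = 1 / (1 + [H⁺]/K2 + [H⁺]²/(K1K2)) = 1 / (1 + 10^+1.24 + 10^-0.51)
   = 1 / (1 + 17.378 + 0.30903) = 1/18.687 = 0.05351
[CO3²⁻] = α₂ × DIC = 0.05351 × 2.31 = 0.124 mmol/kg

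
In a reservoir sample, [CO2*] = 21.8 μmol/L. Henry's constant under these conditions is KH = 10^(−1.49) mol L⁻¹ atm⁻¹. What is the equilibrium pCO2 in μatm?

KH = 10^(−1.49) = 3.236×10^-2 mol L⁻¹ atm⁻¹
pCO2 = [CO2*]/KH = 21.8×10^-6 / 3.236×10^-2 = 6.74×10^-4 atm = 674 μatm

pCO2 = 674 μatm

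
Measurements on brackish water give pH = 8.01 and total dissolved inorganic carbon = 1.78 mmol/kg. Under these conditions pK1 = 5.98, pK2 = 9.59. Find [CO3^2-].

α₂ = 1 / (1 + [H⁺]/K2 + [H⁺]²/(K1K2)) = 1 / (1 + 10^+1.58 + 10^-0.45)
   = 1 / (1 + 38.019 + 0.35481) = 1/39.374 = 0.02540
[CO3²⁻] = α₂ × DIC = 0.02540 × 1.78 = 0.0452 mmol/kg

[CO3²⁻] = 0.0452 mmol/kg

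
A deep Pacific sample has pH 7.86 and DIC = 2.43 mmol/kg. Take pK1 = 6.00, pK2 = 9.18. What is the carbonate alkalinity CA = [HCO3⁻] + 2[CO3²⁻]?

CA = [HCO3⁻] + 2[CO3²⁻] = (α₁ + 2α₂)·DIC
At pH 7.86: [H⁺]/K1 = 10^-1.86 = 0.013804, K2/[H⁺] = 10^-1.32 = 0.047863
α₁ = 1/(1 + 0.013804 + 0.047863) = 1/1.0617 = 0.9419; α₂ = α₁·K2/[H⁺] = 0.04508
α₁ + 2α₂ = 1.0321
CA = 1.0321 × 2.43 = 2.51 mmol/kg

CA = 2.51 mmol/kg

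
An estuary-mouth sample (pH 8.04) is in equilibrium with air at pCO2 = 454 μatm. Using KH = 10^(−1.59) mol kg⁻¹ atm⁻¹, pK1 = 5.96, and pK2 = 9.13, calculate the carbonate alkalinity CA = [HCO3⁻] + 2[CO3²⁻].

CA = 1.63 mmol/kg

[CO2*] = KH · pCO2 = 10^(−1.59) × 454×10^-6 = 1.167×10^-5 mol/kg
α₀ = 1/(1 + K1/[H⁺] + K1K2/[H⁺]²) = 1/(1 + 10^+2.08 + 10^+0.99) = 0.007634
DIC = [CO2*]/α₀ = 1.167×10^-5 / 0.007634 = 1.529 mmol/kg
CA = (α₁ + 2α₂)·DIC = (0.9178 + 2×0.07460) × 1.529 = 1.63 mmol/kg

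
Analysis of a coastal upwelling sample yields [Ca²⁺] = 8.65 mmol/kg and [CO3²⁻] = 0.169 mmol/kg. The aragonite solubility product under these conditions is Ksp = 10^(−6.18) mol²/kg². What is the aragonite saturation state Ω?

Ksp = 10^(−6.18) = 6.607×10^-7
Ω = [Ca²⁺][CO3²⁻]/Ksp = (8.65×10^-3)(0.169×10^-3) / 6.607×10^-7 = 2.21

Ω = 2.21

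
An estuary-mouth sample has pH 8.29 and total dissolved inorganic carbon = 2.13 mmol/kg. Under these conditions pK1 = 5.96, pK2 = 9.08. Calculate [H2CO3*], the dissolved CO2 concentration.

α₀ = 1 / (1 + K1/[H⁺] + K1K2/[H⁺]²) = 1 / (1 + 10^+2.33 + 10^+1.54)
   = 1 / (1 + 213.80 + 34.674) = 1/249.47 = 0.004008
[CO2*] = α₀ × DIC = 0.004008 × 2.13 = 0.00854 mmol/kg = 8.54 μmol/kg

[CO2*] = 8.54 μmol/kg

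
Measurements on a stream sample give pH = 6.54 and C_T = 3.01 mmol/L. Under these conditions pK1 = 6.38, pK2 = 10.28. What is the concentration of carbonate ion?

[CO3²⁻] = 0.324 μmol/L

α₂ = 1 / (1 + [H⁺]/K2 + [H⁺]²/(K1K2)) = 1 / (1 + 10^+3.74 + 10^+3.58)
   = 1 / (1 + 5495.4 + 3801.9) = 1/9298.3 = 0.0001075
[CO3²⁻] = α₂ × DIC = 0.0001075 × 3.01 = 0.000324 mmol/L = 0.324 μmol/L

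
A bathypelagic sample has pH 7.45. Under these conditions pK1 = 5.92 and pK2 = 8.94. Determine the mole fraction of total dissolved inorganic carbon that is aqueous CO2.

α₀ = 0.0278

α₀ = 1 / (1 + K1/[H⁺] + K1K2/[H⁺]²) = 1 / (1 + 10^+1.53 + 10^+0.04)
   = 1 / (1 + 33.884 + 1.0965) = 1/35.981 = 0.02779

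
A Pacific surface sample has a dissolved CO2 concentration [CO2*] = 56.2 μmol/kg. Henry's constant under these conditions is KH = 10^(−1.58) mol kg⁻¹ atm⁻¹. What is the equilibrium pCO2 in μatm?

KH = 10^(−1.58) = 2.630×10^-2 mol kg⁻¹ atm⁻¹
pCO2 = [CO2*]/KH = 56.2×10^-6 / 2.630×10^-2 = 2.14×10^-3 atm = 2140 μatm

pCO2 = 2140 μatm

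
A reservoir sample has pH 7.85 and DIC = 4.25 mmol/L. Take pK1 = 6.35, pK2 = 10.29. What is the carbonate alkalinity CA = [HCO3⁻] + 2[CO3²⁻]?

CA = 4.14 mmol/L

CA = [HCO3⁻] + 2[CO3²⁻] = (α₁ + 2α₂)·DIC
At pH 7.85: [H⁺]/K1 = 10^-1.50 = 0.031623, K2/[H⁺] = 10^-2.44 = 0.0036308
α₁ = 1/(1 + 0.031623 + 0.0036308) = 1/1.0353 = 0.9659; α₂ = α₁·K2/[H⁺] = 0.003507
α₁ + 2α₂ = 0.9730
CA = 0.9730 × 4.25 = 4.14 mmol/L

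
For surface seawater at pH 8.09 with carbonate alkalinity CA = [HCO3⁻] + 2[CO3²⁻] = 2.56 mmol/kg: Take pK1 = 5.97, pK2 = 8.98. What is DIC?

CA = [HCO3⁻] + 2[CO3²⁻] = (α₁ + 2α₂)·DIC
At pH 8.09: [H⁺]/K1 = 10^-2.12 = 0.0075858, K2/[H⁺] = 10^-0.89 = 0.12882
α₁ = 1/(1 + 0.0075858 + 0.12882) = 1/1.1364 = 0.8800; α₂ = α₁·K2/[H⁺] = 0.1134
α₁ + 2α₂ = 1.1067
DIC = CA / (α₁ + 2α₂) = 2.56 / 1.1067 = 2.31 mmol/kg

DIC = 2.31 mmol/kg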